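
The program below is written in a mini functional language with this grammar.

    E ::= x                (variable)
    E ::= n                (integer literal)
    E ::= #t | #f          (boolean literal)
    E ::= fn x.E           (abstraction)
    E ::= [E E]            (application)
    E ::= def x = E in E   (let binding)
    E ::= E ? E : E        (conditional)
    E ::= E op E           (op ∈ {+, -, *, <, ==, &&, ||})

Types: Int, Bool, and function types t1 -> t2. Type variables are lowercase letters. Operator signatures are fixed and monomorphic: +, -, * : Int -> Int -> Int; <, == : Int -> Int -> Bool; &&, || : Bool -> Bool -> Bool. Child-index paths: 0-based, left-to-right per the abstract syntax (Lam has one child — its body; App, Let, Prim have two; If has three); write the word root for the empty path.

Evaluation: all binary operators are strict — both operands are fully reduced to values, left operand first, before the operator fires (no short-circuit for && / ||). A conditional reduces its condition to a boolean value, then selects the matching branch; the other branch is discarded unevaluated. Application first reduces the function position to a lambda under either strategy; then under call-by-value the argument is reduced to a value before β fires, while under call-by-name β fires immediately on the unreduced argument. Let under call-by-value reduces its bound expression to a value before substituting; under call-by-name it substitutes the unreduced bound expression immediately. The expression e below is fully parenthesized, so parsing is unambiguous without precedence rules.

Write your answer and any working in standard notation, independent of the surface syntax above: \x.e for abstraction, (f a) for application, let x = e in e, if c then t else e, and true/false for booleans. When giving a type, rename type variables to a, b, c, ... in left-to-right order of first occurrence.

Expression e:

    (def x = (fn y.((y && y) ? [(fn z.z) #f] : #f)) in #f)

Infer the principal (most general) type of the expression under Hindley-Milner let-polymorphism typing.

Derivation:
y : a
  unify a ~ Bool
y : Bool
  unify Bool ~ Bool
  unify Bool ~ Bool
z : b
\z._ : b -> b
  unify b -> b ~ Bool -> c
  unify b ~ Bool
  unify Bool ~ c
_ _ : Bool
  unify Bool ~ Bool
\y._ : Bool -> Bool
let x : Bool -> Bool

Answer: Bool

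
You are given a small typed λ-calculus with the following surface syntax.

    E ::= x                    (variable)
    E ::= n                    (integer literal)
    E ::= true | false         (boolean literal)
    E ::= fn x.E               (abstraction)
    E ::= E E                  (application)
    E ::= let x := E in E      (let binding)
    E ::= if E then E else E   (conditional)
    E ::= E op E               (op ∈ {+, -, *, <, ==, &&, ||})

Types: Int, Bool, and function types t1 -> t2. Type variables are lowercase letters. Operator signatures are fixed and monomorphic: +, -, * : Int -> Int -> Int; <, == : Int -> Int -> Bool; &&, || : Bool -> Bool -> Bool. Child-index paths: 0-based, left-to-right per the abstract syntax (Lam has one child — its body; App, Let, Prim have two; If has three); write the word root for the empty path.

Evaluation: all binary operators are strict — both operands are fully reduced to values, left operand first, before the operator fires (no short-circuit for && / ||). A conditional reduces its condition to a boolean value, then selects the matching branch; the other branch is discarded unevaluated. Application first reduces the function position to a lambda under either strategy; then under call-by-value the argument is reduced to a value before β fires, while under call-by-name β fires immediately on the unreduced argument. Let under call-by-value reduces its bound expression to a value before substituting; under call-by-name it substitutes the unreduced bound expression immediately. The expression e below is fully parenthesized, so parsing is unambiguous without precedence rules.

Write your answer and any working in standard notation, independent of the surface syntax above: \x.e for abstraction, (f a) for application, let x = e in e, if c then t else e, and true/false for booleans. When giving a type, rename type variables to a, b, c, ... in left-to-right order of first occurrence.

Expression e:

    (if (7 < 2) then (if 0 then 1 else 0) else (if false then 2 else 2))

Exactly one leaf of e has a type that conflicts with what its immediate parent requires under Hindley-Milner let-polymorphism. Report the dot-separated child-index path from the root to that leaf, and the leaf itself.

Answer: 1.0 : 0

Working:
  unify Int ~ Int
  unify Int ~ Int
  unify Bool ~ Bool
  unify Int ~ Bool
  FAIL: mismatch Int ~ Bool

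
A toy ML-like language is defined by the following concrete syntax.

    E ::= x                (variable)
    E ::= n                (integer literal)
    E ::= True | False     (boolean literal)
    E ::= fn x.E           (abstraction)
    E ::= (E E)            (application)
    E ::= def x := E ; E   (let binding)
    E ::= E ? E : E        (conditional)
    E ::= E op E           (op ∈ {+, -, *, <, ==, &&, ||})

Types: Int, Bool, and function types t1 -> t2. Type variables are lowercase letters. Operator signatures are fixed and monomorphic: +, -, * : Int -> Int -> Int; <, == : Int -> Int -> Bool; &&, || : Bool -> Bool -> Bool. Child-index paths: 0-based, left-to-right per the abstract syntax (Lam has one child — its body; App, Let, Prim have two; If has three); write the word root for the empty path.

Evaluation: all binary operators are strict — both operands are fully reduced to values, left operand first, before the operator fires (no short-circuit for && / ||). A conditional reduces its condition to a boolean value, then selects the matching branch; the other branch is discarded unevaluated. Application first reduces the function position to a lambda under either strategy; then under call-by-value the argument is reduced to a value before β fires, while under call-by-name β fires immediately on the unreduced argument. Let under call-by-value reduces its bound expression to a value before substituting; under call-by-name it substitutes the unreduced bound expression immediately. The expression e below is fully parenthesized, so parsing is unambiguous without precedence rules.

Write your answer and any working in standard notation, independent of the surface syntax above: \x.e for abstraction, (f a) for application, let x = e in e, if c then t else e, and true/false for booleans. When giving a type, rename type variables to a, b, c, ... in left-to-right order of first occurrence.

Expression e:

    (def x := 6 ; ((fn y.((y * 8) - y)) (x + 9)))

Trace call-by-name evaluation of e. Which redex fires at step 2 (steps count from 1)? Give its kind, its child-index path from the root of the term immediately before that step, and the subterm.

Answer: beta at root : ((\y.((y * 8) - y)) (6 + 9))

Trace:
step 0: (let x = 6 in ((\y.((y * 8) - y)) (x + 9)))
step 1: [let@root] ((\y.((y * 8) - y)) (6 + 9))
step 2: [beta@root] (((6 + 9) * 8) - (6 + 9))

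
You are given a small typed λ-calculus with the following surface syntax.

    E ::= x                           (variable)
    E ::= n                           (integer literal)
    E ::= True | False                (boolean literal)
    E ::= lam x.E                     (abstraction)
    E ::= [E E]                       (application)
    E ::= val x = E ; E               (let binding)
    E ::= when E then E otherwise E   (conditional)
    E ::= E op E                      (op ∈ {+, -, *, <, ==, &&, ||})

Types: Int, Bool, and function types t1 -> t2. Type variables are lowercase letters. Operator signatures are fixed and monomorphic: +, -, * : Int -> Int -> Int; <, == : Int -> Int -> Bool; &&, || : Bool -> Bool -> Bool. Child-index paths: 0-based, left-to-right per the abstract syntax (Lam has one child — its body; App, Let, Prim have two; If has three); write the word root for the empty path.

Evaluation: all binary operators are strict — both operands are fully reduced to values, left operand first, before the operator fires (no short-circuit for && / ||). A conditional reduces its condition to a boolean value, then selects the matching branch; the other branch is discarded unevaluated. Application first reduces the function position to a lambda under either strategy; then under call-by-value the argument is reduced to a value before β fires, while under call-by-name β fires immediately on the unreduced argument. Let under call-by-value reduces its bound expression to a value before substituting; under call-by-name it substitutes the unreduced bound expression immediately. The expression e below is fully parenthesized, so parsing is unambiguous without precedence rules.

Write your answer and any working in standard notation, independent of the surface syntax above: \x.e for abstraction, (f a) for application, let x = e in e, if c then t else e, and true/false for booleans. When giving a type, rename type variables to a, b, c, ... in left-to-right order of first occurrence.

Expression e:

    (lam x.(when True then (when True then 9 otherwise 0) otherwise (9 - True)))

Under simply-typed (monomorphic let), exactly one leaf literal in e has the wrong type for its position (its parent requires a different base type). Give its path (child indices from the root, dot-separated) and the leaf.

Answer: 0.2.1 : true

Trace:
  unify Bool ~ Bool
  unify Bool ~ Bool
  unify Int ~ Int
  unify Int ~ Int
  unify Bool ~ Int
  FAIL: mismatch Bool ~ Int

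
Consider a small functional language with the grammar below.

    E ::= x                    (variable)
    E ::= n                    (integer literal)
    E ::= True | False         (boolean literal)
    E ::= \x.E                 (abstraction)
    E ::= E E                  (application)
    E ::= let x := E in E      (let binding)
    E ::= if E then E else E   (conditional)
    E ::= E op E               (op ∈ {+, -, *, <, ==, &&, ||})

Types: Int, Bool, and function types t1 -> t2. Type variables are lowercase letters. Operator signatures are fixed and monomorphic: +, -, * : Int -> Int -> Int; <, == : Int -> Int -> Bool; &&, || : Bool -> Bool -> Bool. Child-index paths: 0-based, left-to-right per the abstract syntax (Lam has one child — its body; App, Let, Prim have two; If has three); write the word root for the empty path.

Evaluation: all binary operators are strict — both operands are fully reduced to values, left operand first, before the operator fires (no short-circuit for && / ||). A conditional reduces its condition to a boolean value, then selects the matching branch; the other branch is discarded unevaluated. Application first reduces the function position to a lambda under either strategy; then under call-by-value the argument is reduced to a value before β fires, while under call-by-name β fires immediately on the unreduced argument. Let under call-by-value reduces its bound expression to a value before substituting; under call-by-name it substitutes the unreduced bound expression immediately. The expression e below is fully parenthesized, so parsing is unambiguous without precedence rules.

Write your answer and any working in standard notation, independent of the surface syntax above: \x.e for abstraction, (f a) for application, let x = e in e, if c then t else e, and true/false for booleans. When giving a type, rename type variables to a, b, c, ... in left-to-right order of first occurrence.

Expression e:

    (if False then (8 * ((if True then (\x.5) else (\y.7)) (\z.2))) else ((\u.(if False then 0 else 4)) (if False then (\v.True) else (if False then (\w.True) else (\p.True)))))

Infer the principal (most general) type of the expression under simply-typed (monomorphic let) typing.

Answer: Int

Working:
  unify Bool ~ Bool
  unify Int ~ Int
  unify Bool ~ Bool
\x._ : a -> Int
\y._ : b -> Int
  unify a -> Int ~ b -> Int
  unify a ~ b
  unify Int ~ Int
\z._ : c -> Int
  unify b -> Int ~ (c -> Int) -> d
  unify b ~ c -> Int
  unify Int ~ d
_ _ : Int
  unify Int ~ Int
  unify Bool ~ Bool
  unify Int ~ Int
\u._ : e -> Int
  unify Bool ~ Bool
\v._ : f -> Bool
  unify Bool ~ Bool
\w._ : g -> Bool
\p._ : h -> Bool
  unify g -> Bool ~ h -> Bool
  unify g ~ h
  unify Bool ~ Bool
  unify f -> Bool ~ h -> Bool
  unify f ~ h
  unify Bool ~ Bool
  unify e -> Int ~ (h -> Bool) -> i
  unify e ~ h -> Bool
  unify Int ~ i
_ _ : Int
  unify Int ~ Int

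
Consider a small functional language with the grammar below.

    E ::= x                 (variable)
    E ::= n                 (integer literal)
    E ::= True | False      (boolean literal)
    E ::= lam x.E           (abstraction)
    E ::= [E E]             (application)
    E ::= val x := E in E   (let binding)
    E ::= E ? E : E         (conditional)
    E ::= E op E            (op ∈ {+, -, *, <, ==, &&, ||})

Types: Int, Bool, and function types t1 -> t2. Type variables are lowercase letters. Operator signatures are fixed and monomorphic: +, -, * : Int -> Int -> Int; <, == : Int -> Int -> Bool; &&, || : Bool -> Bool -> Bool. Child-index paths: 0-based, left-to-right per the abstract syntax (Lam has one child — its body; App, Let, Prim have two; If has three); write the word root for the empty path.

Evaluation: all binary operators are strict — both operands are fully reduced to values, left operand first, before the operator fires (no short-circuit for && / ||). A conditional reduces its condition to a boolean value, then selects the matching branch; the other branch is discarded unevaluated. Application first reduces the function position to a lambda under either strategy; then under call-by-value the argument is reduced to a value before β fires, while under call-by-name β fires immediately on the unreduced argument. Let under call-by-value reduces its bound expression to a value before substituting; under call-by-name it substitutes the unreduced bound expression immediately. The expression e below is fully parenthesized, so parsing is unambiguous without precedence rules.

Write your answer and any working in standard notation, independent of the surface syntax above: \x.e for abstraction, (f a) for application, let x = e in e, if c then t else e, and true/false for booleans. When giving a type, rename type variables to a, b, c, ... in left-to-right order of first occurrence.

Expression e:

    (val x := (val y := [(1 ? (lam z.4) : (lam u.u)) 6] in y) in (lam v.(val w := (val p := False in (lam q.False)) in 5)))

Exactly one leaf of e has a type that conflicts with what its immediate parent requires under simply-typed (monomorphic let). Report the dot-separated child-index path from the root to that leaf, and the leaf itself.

Answer: 0.0.0.0 : 1

Derivation:
  unify Int ~ Bool
  FAIL: mismatch Int ~ Bool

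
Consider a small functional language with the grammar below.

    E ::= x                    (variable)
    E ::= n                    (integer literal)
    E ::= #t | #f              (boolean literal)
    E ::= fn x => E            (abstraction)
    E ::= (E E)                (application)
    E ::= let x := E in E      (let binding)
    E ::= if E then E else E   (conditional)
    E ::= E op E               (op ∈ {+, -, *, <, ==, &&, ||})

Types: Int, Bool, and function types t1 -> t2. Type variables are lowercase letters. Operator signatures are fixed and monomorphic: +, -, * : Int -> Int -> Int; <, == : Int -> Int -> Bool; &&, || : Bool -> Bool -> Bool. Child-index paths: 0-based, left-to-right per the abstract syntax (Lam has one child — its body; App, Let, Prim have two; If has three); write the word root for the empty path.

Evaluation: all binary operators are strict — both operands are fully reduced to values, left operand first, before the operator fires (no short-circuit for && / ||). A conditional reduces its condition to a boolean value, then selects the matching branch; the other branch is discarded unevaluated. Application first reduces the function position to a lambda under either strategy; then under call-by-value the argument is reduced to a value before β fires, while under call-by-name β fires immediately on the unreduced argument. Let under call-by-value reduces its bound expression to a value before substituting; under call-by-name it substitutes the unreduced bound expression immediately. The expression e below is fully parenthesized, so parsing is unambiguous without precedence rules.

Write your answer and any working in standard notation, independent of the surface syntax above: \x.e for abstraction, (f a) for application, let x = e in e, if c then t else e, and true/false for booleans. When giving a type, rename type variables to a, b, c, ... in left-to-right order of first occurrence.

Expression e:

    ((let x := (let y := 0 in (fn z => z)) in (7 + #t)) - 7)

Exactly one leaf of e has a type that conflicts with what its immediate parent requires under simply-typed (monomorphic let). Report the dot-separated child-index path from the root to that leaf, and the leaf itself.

Answer: 0.1.1 : true

Derivation:
let y : Int
z : a
\z._ : a -> a
let x : a -> a
  unify Int ~ Int
  unify Bool ~ Int
  FAIL: mismatch Bool ~ Int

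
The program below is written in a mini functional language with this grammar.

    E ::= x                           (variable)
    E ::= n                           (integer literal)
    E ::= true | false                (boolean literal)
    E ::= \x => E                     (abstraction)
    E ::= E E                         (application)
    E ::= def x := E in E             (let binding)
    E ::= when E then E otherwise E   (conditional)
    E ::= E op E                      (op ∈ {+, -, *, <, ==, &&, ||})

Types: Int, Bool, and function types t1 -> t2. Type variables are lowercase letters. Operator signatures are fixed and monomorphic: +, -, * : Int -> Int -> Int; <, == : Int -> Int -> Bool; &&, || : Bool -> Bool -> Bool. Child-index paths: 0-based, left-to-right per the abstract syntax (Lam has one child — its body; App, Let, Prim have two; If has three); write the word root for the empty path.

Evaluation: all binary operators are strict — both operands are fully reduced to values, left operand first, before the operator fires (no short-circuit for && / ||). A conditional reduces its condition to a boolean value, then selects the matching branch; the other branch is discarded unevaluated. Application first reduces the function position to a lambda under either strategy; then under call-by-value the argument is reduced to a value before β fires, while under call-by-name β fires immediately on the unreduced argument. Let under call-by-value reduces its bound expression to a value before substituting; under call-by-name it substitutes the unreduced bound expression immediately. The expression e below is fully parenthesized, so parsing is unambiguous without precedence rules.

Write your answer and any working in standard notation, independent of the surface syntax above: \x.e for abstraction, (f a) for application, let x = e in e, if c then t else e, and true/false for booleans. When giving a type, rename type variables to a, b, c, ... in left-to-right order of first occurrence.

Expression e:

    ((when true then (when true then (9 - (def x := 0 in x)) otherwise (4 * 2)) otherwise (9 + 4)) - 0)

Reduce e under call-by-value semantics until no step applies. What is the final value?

Answer: 9

Working:
step 0: ((if true then (if true then (9 - (let x = 0 in x)) else (4 * 2)) else (9 + 4)) - 0)
step 1: [if@0] ((if true then (9 - (let x = 0 in x)) else (4 * 2)) - 0)
step 2: [if@0] ((9 - (let x = 0 in x)) - 0)
step 3: [let@0.1] ((9 - 0) - 0)
step 4: [delta@0] (9 - 0)
step 5: [delta@root] 9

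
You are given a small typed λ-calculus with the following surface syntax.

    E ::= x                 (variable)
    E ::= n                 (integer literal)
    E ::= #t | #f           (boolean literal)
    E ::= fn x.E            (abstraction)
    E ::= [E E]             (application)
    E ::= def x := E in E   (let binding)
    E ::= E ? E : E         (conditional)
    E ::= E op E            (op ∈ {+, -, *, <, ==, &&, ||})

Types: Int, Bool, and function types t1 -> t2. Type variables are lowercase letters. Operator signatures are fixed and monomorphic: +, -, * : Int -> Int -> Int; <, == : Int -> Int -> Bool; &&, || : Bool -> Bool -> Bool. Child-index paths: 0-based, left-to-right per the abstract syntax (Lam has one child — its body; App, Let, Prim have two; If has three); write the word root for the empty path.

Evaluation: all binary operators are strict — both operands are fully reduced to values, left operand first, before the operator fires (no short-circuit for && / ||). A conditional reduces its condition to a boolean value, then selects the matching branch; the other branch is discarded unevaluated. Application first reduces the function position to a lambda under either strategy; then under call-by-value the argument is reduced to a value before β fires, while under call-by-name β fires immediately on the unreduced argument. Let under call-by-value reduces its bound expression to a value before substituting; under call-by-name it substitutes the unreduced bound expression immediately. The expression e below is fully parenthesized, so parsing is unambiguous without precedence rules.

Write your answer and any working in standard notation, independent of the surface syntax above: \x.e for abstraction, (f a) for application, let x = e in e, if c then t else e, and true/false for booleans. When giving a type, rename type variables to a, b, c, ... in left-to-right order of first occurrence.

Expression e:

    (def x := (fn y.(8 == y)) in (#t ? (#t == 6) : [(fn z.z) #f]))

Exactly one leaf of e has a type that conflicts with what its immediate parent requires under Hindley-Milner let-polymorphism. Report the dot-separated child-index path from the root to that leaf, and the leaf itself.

Answer: 1.1.0 : true

Working:
  unify Int ~ Int
y : a
  unify a ~ Int
\y._ : Int -> Bool
let x : Int -> Bool
  unify Bool ~ Bool
  unify Bool ~ Int
  FAIL: mismatch Bool ~ Int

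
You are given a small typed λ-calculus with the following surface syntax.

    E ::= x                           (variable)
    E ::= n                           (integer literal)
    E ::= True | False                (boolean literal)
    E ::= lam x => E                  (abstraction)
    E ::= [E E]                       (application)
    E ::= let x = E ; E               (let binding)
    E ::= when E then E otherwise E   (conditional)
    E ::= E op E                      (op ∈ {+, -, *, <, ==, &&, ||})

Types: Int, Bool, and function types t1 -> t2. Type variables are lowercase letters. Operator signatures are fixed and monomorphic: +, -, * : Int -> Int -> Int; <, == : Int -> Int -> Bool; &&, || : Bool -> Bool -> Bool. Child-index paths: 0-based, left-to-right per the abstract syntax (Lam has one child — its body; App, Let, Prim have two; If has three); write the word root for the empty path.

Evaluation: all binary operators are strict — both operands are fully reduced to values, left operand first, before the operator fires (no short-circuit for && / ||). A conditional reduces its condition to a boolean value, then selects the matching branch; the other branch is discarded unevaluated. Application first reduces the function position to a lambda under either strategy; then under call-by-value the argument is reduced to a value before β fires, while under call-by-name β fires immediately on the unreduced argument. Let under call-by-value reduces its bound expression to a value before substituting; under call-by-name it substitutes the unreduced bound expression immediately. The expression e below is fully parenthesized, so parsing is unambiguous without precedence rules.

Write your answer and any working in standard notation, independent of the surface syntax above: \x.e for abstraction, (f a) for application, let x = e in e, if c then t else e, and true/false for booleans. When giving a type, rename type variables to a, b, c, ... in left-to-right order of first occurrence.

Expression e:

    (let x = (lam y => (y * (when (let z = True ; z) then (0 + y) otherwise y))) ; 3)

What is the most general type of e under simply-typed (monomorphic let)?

Answer: Int

Trace:
y : a
  unify a ~ Int
let z : Bool
z : Bool
  unify Bool ~ Bool
  unify Int ~ Int
y : Int
  unify Int ~ Int
y : Int
  unify Int ~ Int
  unify Int ~ Int
\y._ : Int -> Int
let x : Int -> Int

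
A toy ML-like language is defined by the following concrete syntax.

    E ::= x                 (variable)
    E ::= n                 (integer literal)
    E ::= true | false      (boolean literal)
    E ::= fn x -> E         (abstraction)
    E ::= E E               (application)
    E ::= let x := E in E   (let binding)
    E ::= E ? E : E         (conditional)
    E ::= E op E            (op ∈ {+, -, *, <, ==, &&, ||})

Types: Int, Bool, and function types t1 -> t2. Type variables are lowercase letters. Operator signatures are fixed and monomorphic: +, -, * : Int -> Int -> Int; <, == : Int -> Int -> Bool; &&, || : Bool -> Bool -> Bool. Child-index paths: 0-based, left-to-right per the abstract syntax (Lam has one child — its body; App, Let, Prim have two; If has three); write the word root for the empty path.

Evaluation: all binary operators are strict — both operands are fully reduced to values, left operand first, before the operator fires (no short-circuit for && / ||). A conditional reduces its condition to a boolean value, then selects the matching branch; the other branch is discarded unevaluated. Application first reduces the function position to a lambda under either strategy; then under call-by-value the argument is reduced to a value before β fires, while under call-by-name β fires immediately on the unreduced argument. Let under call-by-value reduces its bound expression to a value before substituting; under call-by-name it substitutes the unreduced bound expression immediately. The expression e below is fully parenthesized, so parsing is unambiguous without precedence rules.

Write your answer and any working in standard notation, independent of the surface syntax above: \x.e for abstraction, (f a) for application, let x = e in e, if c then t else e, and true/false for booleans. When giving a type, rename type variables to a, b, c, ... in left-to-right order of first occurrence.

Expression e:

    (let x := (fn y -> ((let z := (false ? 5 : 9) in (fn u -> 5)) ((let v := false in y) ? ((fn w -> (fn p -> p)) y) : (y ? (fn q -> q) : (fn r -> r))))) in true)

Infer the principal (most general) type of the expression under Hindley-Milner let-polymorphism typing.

Trace:
  unify Bool ~ Bool
  unify Int ~ Int
let z : Int
\u._ : b -> Int
let v : Bool
y : a
  unify a ~ Bool
p : d
\p._ : d -> d
\w._ : c -> d -> d
y : Bool
  unify c -> d -> d ~ Bool -> e
  unify c ~ Bool
  unify d -> d ~ e
_ _ : d -> d
y : Bool
  unify Bool ~ Bool
q : f
\q._ : f -> f
r : g
\r._ : g -> g
  unify f -> f ~ g -> g
  unify f ~ g
  unify g ~ g
  unify d -> d ~ g -> g
  unify d ~ g
  unify g ~ g
  unify b -> Int ~ (g -> g) -> h
  unify b ~ g -> g
  unify Int ~ h
_ _ : Int
\y._ : Bool -> Int
let x : Bool -> Int

Answer: Bool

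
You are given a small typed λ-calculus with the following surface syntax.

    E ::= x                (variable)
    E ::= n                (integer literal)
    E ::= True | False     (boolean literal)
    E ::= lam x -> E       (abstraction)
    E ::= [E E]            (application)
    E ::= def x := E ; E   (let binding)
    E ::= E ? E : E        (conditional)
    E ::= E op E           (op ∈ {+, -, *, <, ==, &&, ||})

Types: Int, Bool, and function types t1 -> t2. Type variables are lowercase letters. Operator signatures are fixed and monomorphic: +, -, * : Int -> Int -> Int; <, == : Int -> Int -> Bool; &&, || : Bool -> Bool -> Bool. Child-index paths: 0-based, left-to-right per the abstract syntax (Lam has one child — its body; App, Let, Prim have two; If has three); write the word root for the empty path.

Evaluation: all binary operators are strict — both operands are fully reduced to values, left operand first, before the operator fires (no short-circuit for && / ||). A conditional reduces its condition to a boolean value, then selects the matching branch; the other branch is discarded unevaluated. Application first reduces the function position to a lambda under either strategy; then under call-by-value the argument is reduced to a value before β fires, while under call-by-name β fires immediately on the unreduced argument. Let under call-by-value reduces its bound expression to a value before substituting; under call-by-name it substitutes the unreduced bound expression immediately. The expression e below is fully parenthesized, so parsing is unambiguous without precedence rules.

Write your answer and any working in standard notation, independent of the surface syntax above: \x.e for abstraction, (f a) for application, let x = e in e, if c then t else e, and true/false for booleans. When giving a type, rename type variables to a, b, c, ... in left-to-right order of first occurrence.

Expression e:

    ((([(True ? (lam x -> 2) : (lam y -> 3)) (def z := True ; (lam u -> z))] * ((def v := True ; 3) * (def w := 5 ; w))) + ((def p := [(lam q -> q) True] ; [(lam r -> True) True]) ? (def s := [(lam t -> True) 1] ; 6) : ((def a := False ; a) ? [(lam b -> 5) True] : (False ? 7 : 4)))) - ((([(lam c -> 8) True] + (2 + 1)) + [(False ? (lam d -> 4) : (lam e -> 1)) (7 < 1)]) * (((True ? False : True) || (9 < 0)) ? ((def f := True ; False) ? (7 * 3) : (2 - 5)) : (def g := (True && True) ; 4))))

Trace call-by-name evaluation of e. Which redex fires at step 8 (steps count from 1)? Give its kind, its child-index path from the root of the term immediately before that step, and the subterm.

Working:
step 0: (((((if true then (\x.2) else (\y.3)) (let z = true in (\u.z))) * ((let v = true in 3) * (let w = 5 in w))) + (if (let p = ((\q.q) true) in ((\r.true) true)) then (let s = ((\t.true) 1) in 6) else (if (let a = false in a) then ((\b.5) true) else (if false then 7 else 4)))) - (((((\c.8) true) + (2 + 1)) + ((if false then (\d.4) else (\e.1)) (7 < 1))) * (if ((if true then false else true) || (9 < 0)) then (if (let f = true in false) then (7 * 3) else (2 - 5)) else (let g = (true && true) in 4))))
step 1: [if@0.0.0.0] (((((\x.2) (let z = true in (\u.z))) * ((let v = true in 3) * (let w = 5 in w))) + (if (let p = ((\q.q) true) in ((\r.true) true)) then (let s = ((\t.true) 1) in 6) else (if (let a = false in a) then ((\b.5) true) else (if false then 7 else 4)))) - (((((\c.8) true) + (2 + 1)) + ((if false then (\d.4) else (\e.1)) (7 < 1))) * (if ((if true then false else true) || (9 < 0)) then (if (let f = true in false) then (7 * 3) else (2 - 5)) else (let g = (true && true) in 4))))
step 2: [beta@0.0.0] (((2 * ((let v = true in 3) * (let w = 5 in w))) + (if (let p = ((\q.q) true) in ((\r.true) true)) then (let s = ((\t.true) 1) in 6) else (if (let a = false in a) then ((\b.5) true) else (if false then 7 else 4)))) - (((((\c.8) true) + (2 + 1)) + ((if false then (\d.4) else (\e.1)) (7 < 1))) * (if ((if true then false else true) || (9 < 0)) then (if (let f = true in false) then (7 * 3) else (2 - 5)) else (let g = (true && true) in 4))))
step 3: [let@0.0.1.0] (((2 * (3 * (let w = 5 in w))) + (if (let p = ((\q.q) true) in ((\r.true) true)) then (let s = ((\t.true) 1) in 6) else (if (let a = false in a) then ((\b.5) true) else (if false then 7 else 4)))) - (((((\c.8) true) + (2 + 1)) + ((if false then (\d.4) else (\e.1)) (7 < 1))) * (if ((if true then false else true) || (9 < 0)) then (if (let f = true in false) then (7 * 3) else (2 - 5)) else (let g = (true && true) in 4))))
step 4: [let@0.0.1.1] (((2 * (3 * 5)) + (if (let p = ((\q.q) true) in ((\r.true) true)) then (let s = ((\t.true) 1) in 6) else (if (let a = false in a) then ((\b.5) true) else (if false then 7 else 4)))) - (((((\c.8) true) + (2 + 1)) + ((if false then (\d.4) else (\e.1)) (7 < 1))) * (if ((if true then false else true) || (9 < 0)) then (if (let f = true in false) then (7 * 3) else (2 - 5)) else (let g = (true && true) in 4))))
step 5: [delta@0.0.1] (((2 * 15) + (if (let p = ((\q.q) true) in ((\r.true) true)) then (let s = ((\t.true) 1) in 6) else (if (let a = false in a) then ((\b.5) true) else (if false then 7 else 4)))) - (((((\c.8) true) + (2 + 1)) + ((if false then (\d.4) else (\e.1)) (7 < 1))) * (if ((if true then false else true) || (9 < 0)) then (if (let f = true in false) then (7 * 3) else (2 - 5)) else (let g = (true && true) in 4))))
step 6: [delta@0.0] ((30 + (if (let p = ((\q.q) true) in ((\r.true) true)) then (let s = ((\t.true) 1) in 6) else (if (let a = false in a) then ((\b.5) true) else (if false then 7 else 4)))) - (((((\c.8) true) + (2 + 1)) + ((if false then (\d.4) else (\e.1)) (7 < 1))) * (if ((if true then false else true) || (9 < 0)) then (if (let f = true in false) then (7 * 3) else (2 - 5)) else (let g = (true && true) in 4))))
step 7: [let@0.1.0] ((30 + (if ((\r.true) true) then (let s = ((\t.true) 1) in 6) else (if (let a = false in a) then ((\b.5) true) else (if false then 7 else 4)))) - (((((\c.8) true) + (2 + 1)) + ((if false then (\d.4) else (\e.1)) (7 < 1))) * (if ((if true then false else true) || (9 < 0)) then (if (let f = true in false) then (7 * 3) else (2 - 5)) else (let g = (true && true) in 4))))
step 8: [beta@0.1.0] ((30 + (if true then (let s = ((\t.true) 1) in 6) else (if (let a = false in a) then ((\b.5) true) else (if false then 7 else 4)))) - (((((\c.8) true) + (2 + 1)) + ((if false then (\d.4) else (\e.1)) (7 < 1))) * (if ((if true then false else true) || (9 < 0)) then (if (let f = true in false) then (7 * 3) else (2 - 5)) else (let g = (true && true) in 4))))

Answer: beta at 0.1.0 : ((\r.true) true)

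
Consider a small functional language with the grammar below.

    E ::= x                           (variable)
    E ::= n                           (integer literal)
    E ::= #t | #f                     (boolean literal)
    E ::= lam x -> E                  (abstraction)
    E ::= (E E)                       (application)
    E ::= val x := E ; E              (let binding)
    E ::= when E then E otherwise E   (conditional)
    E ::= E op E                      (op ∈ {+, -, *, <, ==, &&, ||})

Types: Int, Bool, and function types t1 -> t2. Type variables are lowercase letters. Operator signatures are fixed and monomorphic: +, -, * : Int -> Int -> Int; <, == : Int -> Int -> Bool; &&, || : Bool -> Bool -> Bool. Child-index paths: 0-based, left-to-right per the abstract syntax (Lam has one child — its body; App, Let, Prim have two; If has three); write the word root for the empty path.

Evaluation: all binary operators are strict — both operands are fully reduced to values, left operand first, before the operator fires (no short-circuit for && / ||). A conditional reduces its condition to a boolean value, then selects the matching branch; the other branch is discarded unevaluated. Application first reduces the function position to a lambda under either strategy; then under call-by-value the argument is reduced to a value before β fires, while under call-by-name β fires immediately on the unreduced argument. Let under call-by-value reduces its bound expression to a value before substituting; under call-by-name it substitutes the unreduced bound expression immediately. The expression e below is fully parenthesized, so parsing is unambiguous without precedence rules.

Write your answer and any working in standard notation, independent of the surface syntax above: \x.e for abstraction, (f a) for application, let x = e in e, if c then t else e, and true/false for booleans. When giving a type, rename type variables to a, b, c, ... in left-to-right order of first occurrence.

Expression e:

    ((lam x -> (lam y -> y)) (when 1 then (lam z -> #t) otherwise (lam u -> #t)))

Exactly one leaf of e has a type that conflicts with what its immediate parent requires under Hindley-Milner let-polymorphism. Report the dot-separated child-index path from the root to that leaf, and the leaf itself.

Working:
y : b
\y._ : b -> b
\x._ : a -> b -> b
  unify Int ~ Bool
  FAIL: mismatch Int ~ Bool

Answer: 1.0 : 1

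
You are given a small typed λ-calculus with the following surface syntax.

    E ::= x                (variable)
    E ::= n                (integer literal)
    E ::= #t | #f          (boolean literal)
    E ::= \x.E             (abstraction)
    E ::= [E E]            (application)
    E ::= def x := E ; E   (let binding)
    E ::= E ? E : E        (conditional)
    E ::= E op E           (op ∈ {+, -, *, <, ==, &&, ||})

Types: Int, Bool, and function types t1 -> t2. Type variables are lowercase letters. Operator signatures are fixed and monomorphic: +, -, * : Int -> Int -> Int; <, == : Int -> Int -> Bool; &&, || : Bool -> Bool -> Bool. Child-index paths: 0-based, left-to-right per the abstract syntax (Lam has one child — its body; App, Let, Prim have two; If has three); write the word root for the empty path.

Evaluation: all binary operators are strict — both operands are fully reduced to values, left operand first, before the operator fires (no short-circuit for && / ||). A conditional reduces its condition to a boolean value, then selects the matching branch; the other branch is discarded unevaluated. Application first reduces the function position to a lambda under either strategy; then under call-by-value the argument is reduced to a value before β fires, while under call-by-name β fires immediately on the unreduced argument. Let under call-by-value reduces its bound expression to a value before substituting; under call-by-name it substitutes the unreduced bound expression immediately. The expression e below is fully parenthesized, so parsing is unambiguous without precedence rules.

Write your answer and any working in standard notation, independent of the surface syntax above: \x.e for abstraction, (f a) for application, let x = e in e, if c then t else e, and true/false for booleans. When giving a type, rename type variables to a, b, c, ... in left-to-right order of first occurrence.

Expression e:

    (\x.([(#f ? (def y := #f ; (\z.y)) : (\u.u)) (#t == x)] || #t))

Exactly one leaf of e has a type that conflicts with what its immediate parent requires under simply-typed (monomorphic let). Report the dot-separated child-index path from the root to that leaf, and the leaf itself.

Trace:
  unify Bool ~ Bool
let y : Bool
y : Bool
\z._ : b -> Bool
u : c
\u._ : c -> c
  unify b -> Bool ~ c -> c
  unify b ~ c
  unify Bool ~ c
  unify Bool ~ Int
  FAIL: mismatch Bool ~ Int

Answer: 0.0.1.0 : true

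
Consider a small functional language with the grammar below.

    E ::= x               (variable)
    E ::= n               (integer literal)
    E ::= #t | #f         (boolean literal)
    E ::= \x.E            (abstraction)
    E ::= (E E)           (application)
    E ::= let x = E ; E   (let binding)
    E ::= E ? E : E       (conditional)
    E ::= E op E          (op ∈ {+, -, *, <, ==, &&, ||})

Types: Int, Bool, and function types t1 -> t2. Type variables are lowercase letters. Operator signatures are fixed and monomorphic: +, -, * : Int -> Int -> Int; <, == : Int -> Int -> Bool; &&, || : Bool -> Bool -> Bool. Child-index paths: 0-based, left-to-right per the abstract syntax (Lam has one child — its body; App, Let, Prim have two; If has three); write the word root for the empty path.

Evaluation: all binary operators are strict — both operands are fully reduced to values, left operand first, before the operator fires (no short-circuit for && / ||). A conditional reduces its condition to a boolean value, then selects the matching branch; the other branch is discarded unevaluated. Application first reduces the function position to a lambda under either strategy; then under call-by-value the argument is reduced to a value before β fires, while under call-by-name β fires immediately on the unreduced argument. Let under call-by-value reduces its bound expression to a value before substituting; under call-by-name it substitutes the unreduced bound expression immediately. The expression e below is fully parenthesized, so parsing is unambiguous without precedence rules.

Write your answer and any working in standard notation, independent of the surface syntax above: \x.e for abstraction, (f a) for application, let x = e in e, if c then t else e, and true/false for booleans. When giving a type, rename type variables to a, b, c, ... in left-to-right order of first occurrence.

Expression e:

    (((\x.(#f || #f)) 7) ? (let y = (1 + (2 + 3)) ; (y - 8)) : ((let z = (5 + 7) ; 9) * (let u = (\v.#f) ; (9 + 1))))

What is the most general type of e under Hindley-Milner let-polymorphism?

Answer: Int

Working:
  unify Bool ~ Bool
  unify Bool ~ Bool
\x._ : a -> Bool
  unify a -> Bool ~ Int -> b
  unify a ~ Int
  unify Bool ~ b
_ _ : Bool
  unify Bool ~ Bool
  unify Int ~ Int
  unify Int ~ Int
  unify Int ~ Int
  unify Int ~ Int
let y : Int
y : Int
  unify Int ~ Int
  unify Int ~ Int
  unify Int ~ Int
  unify Int ~ Int
let z : Int
  unify Int ~ Int
\v._ : c -> Bool
let u : forall. c -> Bool
  unify Int ~ Int
  unify Int ~ Int
  unify Int ~ Int
  unify Int ~ Int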